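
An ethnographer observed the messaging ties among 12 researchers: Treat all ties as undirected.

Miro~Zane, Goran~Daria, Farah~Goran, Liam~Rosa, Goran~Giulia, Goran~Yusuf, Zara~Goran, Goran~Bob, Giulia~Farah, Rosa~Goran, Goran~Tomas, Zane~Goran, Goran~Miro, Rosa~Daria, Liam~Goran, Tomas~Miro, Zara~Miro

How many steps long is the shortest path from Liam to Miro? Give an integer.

One shortest route is Liam – Goran – Miro, which uses 2 edges, and Liam and Miro are not directly tied, so nothing shorter exists. So d(Liam,Miro) = 2.

2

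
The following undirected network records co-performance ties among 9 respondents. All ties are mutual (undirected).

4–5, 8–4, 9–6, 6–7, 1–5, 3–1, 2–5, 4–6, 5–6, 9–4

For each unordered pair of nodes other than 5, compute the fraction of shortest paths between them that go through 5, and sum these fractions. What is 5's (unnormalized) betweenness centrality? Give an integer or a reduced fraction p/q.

17

Pairs whose geodesics pass through 5 — 1–4: 1; 1–2: 1; 1–6: 1; 1–8: 1; 1–7: 1; 1–9: 2/2; 4–2: 1; 4–3: 1; 2–3: 1; 2–6: 1; 2–8: 1; 2–7: 1; 2–9: 2/2; 3–6: 1 … (+3 more pairs).
All other pairs contribute 0.
Summing the contributions gives betweenness(5) = 17.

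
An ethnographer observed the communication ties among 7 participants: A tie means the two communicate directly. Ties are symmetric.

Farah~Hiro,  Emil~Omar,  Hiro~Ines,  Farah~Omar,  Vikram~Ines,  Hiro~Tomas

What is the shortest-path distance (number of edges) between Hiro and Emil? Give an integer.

3

One shortest route is Hiro – Farah – Omar – Emil, which uses 3 edges, and at distance 2 from Hiro we only reach {Omar, Vikram}, which does not include Emil. So d(Hiro,Emil) = 3.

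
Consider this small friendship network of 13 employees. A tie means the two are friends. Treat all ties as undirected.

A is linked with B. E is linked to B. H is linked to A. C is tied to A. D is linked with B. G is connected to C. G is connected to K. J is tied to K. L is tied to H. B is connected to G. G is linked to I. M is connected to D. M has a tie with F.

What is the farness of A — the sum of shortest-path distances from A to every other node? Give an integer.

Distances from A: B:1, C:1, D:2, E:2, F:4, G:2, H:1, I:3, J:4, K:3, L:2, M:3.
Sum = 1 + 1 + 2 + 2 + 4 + 2 + 1 + 3 + 4 + 3 + 2 + 3 = 28.

28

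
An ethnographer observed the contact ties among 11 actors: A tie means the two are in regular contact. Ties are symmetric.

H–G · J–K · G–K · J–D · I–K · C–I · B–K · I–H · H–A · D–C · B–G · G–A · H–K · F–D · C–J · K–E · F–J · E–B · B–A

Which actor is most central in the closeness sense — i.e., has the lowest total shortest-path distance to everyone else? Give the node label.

Farness (sum of distances to all others) for each node — A:23, B:19, C:21, D:23, E:21, F:25, G:19, H:18, I:18, J:17, K:14.
The smallest farness is 14, for K, so K has the highest closeness.

K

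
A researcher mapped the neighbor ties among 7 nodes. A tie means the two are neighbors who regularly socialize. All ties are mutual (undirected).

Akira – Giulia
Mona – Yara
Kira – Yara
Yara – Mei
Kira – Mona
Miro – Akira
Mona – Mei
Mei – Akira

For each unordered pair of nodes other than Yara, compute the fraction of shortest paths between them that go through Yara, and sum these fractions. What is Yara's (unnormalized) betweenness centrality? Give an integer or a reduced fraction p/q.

2

Pairs whose geodesics pass through Yara — Miro–Kira: 1/2; Akira–Kira: 1/2; Giulia–Kira: 1/2; Kira–Mei: 1/2.
All other pairs contribute 0.
Summing the contributions gives betweenness(Yara) = 2.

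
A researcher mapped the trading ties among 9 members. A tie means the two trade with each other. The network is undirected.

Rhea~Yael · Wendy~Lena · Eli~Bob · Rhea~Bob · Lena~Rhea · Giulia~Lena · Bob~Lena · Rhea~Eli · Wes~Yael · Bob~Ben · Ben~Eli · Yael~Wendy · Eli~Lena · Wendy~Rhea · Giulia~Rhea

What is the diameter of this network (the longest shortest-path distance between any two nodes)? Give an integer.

4

Eccentricity of each node (its greatest distance to any other): Ben:4, Bob:3, Eli:3, Giulia:3, Lena:3, Rhea:2, Wendy:3, Wes:4, Yael:3.
The maximum eccentricity is 4, realized for instance by the pair Wes–Ben via Wes – Yael – Rhea – Eli – Ben. So the diameter is 4.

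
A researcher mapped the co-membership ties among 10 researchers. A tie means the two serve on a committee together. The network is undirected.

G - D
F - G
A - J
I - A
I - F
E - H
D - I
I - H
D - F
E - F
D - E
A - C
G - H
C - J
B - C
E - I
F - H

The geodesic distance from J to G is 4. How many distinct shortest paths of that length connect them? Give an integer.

The shortest distance is 4. The length-4 paths are: J–A–I–H–G; J–A–I–D–G; J–A–I–F–G.
That gives 3 distinct shortest paths.

3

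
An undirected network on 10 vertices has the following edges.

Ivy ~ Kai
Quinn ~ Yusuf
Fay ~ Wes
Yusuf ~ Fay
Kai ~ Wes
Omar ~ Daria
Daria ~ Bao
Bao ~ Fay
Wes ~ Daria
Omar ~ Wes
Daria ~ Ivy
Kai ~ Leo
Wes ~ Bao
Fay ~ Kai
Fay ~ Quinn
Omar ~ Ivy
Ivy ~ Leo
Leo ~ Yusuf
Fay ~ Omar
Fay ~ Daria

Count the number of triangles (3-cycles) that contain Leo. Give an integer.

1

Leo's neighbors: Ivy, Kai, and Yusuf.
Neighbor pairs that are themselves tied: Leo–Ivy–Kai. Each forms one triangle with Leo, for 1 in total.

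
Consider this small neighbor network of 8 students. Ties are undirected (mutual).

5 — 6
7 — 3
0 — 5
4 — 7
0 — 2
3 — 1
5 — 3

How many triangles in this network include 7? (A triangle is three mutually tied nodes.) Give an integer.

0

7's neighbors are 3 and 4, but none of them are tied to each other, so no triangle contains 7.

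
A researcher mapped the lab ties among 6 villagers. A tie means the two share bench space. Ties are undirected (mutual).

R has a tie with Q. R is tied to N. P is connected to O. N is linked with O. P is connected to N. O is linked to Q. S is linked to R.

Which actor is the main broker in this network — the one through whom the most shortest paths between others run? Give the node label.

Unnormalized betweenness of each node: N:3, O:3/2, P:0, Q:1, R:9/2, S:0.
R has the largest value, 9/2, making it the main broker — the node through which the most shortest paths run.

R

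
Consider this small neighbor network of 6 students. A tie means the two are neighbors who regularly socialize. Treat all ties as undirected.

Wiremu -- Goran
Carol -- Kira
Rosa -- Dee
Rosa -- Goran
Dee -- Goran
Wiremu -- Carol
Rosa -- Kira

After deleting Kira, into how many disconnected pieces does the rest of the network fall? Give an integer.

Kira's neighbors (Carol and Rosa) remain reachable from one another through other ties, so the rest of the network stays in one piece.

1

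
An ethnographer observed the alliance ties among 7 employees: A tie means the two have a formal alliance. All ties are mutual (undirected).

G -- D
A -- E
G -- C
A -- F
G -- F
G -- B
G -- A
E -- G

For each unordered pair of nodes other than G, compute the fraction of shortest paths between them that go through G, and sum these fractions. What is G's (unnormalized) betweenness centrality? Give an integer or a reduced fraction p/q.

Pairs whose geodesics pass through G — F–E: 1/2; F–B: 1; F–D: 1; F–C: 1; E–B: 1; E–D: 1; E–C: 1; B–D: 1; B–A: 1; B–C: 1; D–A: 1; D–C: 1; A–C: 1.
All other pairs contribute 0.
Summing the contributions gives betweenness(G) = 25/2.

25/2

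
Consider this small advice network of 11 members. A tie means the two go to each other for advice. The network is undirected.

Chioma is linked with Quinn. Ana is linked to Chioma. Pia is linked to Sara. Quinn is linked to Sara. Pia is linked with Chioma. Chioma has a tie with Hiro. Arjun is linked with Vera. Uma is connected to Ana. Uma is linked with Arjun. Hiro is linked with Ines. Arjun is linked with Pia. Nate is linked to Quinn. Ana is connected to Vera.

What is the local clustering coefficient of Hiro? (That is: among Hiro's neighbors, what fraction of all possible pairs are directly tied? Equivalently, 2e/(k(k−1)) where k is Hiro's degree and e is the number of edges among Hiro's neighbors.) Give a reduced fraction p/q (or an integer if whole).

0

Hiro's neighbors: Chioma and Ines (k = 2).
Possible neighbor pairs: C(2,2) = 1. Edges among them: none → e = 0.
Clustering(Hiro) = 0/1.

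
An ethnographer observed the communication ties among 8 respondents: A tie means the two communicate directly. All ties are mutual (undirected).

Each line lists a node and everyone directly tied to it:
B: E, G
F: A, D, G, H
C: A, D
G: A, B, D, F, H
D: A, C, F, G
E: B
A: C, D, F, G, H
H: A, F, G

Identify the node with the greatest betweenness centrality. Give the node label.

Unnormalized betweenness of each node: A:10/3, B:6, C:0, D:2, E:0, F:1/3, G:31/3, H:0.
G has the largest value, 31/3, making it the main broker — the node through which the most shortest paths run.

G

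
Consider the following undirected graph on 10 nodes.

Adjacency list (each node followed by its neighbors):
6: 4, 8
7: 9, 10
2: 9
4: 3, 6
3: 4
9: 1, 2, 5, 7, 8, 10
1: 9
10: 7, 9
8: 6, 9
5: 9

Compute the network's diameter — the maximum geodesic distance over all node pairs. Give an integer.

Eccentricity of each node (its greatest distance to any other): 1:5, 2:5, 3:5, 4:4, 5:5, 6:3, 7:5, 8:3, 9:4, 10:5.
The maximum eccentricity is 5, realized for instance by the pair 3–7 via 3 – 4 – 6 – 8 – 9 – 7. So the diameter is 5.

5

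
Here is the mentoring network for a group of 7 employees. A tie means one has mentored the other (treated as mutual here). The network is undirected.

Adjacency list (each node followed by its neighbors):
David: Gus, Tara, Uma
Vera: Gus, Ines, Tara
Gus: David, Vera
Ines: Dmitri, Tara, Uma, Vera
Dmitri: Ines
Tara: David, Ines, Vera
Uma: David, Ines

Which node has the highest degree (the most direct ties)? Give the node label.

Degrees — David:3, Dmitri:1, Gus:2, Ines:4, Tara:3, Uma:2, Vera:3.
The maximum is 4, attained only by Ines.

Ines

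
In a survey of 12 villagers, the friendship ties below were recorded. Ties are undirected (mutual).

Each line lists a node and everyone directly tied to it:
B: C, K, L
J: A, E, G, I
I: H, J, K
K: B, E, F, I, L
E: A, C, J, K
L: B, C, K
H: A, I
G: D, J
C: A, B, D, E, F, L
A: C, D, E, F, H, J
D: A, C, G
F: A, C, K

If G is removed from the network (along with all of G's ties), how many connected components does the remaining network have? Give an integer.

1

G's neighbors (D and J) remain reachable from one another through other ties, so the rest of the network stays in one piece.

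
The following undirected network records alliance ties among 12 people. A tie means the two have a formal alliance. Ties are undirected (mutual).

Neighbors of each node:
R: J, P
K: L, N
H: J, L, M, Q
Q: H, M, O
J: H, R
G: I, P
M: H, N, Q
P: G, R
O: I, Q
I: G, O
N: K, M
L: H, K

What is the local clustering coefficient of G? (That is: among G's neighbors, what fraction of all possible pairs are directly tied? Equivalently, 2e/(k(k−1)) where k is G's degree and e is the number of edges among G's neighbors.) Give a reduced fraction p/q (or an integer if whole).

0

G's neighbors: I and P (k = 2).
Possible neighbor pairs: C(2,2) = 1. Edges among them: none → e = 0.
Clustering(G) = 0/1.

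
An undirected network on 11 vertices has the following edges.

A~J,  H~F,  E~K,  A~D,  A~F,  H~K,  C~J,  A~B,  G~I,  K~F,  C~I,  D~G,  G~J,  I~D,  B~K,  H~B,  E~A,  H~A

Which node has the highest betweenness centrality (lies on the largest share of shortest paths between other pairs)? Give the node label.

Unnormalized betweenness of each node: A:82/3, B:3/2, C:1/2, D:9, E:3/2, F:3/2, G:1, H:11/6, I:3/2, J:19/2, K:11/6.
A has the largest value, 82/3, making it the main broker — the node through which the most shortest paths run.

A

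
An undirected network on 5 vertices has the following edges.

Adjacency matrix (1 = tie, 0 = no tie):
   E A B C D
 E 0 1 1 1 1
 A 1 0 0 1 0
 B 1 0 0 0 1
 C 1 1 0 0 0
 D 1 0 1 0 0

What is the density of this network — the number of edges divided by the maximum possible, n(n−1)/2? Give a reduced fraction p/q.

There are 6 edges and 5 nodes, so the maximum possible is C(5,2) = 10.
Density = 6/10 = 3/5.

3/5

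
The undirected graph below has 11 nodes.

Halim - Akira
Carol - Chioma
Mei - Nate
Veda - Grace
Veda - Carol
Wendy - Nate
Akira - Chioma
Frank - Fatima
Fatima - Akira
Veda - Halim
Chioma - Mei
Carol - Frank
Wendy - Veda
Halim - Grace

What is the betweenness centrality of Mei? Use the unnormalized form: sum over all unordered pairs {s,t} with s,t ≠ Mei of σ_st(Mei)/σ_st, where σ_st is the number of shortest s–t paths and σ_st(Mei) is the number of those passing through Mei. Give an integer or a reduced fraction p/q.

9/2

Pairs whose geodesics pass through Mei — Fatima–Nate: 1; Akira–Nate: 1; Wendy–Chioma: 1/2; Nate–Chioma: 1; Nate–Carol: 1/2; Nate–Frank: 1/2.
All other pairs contribute 0.
Summing the contributions gives betweenness(Mei) = 9/2.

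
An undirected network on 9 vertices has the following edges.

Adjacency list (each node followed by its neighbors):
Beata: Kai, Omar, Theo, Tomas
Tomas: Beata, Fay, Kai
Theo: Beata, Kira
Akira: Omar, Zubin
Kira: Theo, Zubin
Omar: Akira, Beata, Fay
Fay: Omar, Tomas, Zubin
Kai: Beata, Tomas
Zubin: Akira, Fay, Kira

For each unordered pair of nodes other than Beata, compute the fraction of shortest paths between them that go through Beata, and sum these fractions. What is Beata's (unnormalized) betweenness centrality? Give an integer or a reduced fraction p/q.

53/6

Pairs whose geodesics pass through Beata — Kira–Kai: 1; Kira–Tomas: 1/2; Kira–Omar: 1/3; Theo–Kai: 1; Theo–Tomas: 1; Theo–Fay: 2/3; Theo–Omar: 1; Theo–Akira: 1/2; Kai–Omar: 1; Kai–Akira: 1; Tomas–Omar: 1/2; Tomas–Akira: 1/3.
All other pairs contribute 0.
Summing the contributions gives betweenness(Beata) = 53/6.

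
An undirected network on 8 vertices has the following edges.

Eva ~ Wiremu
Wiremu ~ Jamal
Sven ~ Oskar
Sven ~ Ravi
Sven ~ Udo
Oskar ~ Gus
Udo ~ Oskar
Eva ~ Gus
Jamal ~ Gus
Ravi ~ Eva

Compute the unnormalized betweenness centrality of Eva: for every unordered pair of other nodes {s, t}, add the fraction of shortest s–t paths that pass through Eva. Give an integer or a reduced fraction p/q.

17/3

Pairs whose geodesics pass through Eva — Gus–Ravi: 1; Gus–Wiremu: 1/2; Oskar–Wiremu: 1/2; Udo–Wiremu: 2/3; Sven–Wiremu: 1; Ravi–Wiremu: 1; Ravi–Jamal: 2/2.
All other pairs contribute 0.
Summing the contributions gives betweenness(Eva) = 17/3.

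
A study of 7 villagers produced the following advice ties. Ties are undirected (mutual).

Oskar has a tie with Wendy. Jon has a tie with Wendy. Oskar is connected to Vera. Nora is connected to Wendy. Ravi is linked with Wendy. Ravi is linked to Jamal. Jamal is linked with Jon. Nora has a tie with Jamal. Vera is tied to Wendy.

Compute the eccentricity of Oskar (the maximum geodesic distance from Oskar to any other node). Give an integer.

3

Distances from Oskar: Jamal:3, Jon:2, Nora:2, Ravi:2, Vera:1, Wendy:1.
The largest is 3 (to Jamal), so the eccentricity of Oskar is 3.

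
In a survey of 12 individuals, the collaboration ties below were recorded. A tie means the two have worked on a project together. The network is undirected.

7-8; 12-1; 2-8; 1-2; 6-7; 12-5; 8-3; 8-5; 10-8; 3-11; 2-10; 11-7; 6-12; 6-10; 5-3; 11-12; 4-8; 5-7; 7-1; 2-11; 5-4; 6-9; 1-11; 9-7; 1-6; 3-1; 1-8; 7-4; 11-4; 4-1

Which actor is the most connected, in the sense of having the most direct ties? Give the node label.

Degrees — 1:8, 2:4, 3:4, 4:5, 5:5, 6:5, 7:7, 8:7, 9:2, 10:3, 11:6, 12:4.
The maximum is 8, attained only by 1.

1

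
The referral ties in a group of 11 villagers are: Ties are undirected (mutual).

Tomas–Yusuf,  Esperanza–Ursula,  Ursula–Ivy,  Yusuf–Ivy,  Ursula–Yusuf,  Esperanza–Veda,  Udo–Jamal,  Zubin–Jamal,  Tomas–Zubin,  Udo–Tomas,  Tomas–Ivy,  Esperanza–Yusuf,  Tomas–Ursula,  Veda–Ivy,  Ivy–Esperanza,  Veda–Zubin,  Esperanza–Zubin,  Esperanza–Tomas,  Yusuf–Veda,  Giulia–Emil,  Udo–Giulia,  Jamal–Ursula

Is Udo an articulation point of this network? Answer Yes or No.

Removing Udo leaves {Esperanza, Ivy, Jamal, Tomas, Ursula, Veda, Yusuf, and Zubin} with no path to {Emil and Giulia}, so the network splits into 2 components. Udo is a cut vertex.

Yes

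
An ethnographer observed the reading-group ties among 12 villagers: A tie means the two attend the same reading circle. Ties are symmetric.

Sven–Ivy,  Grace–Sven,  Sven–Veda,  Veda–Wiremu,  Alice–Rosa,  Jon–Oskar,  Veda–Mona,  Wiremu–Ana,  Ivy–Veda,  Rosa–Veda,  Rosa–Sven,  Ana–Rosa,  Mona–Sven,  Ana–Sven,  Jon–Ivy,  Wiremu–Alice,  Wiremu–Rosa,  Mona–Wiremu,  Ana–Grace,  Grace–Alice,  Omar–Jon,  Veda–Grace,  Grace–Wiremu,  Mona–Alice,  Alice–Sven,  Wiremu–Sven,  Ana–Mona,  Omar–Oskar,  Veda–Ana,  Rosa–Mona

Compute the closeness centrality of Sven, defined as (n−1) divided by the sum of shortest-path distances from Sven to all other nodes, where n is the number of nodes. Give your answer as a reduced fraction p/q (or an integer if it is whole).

11/16

Distances from Sven: Alice:1, Ana:1, Grace:1, Ivy:1, Jon:2, Mona:1, Omar:3, Oskar:3, Rosa:1, Veda:1, Wiremu:1. Sum = 16.
n = 12, so closeness = 11/16.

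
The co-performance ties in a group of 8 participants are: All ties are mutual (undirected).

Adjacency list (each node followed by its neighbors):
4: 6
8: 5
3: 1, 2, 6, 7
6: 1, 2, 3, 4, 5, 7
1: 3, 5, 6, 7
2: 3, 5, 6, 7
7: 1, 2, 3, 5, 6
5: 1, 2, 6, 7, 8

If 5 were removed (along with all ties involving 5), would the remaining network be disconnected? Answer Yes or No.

Removing 5 leaves {1, 2, 3, 4, 6, and 7} with no path to {8}, so the network splits into 2 components. 5 is a cut vertex.

Yes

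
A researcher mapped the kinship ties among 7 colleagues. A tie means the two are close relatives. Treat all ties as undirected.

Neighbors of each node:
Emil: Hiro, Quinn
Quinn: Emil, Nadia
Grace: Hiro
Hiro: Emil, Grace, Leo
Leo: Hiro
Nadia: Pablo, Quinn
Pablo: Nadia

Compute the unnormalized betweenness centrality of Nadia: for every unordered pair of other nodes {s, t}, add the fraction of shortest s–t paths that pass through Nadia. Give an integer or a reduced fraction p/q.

5

Pairs whose geodesics pass through Nadia — Emil–Pablo: 1; Hiro–Pablo: 1; Quinn–Pablo: 1; Grace–Pablo: 1; Leo–Pablo: 1.
All other pairs contribute 0.
Summing the contributions gives betweenness(Nadia) = 5.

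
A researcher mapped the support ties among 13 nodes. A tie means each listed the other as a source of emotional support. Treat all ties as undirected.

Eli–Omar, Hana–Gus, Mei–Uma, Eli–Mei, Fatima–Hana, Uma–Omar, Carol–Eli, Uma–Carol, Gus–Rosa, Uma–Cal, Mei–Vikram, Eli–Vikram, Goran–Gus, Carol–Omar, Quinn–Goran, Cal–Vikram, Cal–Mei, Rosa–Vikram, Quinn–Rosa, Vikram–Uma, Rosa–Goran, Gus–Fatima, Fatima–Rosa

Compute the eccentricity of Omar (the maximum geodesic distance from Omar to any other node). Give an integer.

5

Distances from Omar: Cal:2, Carol:1, Eli:1, Fatima:4, Goran:4, Gus:4, Hana:5, Mei:2, Quinn:4, Rosa:3, Uma:1, Vikram:2.
The largest is 5 (to Hana), so the eccentricity of Omar is 5.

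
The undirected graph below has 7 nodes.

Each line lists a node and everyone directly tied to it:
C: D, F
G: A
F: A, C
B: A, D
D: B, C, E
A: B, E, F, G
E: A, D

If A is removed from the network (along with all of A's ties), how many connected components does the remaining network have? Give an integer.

2

Without A, the remaining ties split the others into: {G}; {B, C, D, E, F}.
That's 2 separate components.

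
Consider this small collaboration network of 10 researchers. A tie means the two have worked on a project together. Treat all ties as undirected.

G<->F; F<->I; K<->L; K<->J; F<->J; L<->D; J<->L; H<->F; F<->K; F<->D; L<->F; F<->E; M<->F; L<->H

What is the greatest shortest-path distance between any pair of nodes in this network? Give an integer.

2

Eccentricity of each node (its greatest distance to any other): D:2, E:2, F:1, G:2, H:2, I:2, J:2, K:2, L:2, M:2.
The maximum eccentricity is 2, realized for instance by the pair H–J via H – F – J. So the diameter is 2.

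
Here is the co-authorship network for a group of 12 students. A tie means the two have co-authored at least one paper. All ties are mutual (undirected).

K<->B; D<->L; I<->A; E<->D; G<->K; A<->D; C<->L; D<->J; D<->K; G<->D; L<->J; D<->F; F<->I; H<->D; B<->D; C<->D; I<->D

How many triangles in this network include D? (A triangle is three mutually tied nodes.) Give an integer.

D's neighbors: A, B, C, E, F, G, H, I, J, K, and L.
Neighbor pairs that are themselves tied: D–A–I; D–B–K; D–C–L; D–F–I; D–G–K; D–J–L. Each forms one triangle with D, for 6 in total.

6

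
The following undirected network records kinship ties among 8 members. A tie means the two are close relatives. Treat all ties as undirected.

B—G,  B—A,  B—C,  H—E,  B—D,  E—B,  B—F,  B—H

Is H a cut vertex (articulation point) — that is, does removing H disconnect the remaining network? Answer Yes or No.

No

Even without H, every remaining node can still reach every other (the residual graph is connected), so H is not a cut vertex.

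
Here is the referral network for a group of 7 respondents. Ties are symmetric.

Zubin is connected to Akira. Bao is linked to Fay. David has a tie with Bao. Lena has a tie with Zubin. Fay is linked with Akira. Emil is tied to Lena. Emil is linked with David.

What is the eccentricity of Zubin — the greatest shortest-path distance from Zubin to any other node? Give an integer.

Distances from Zubin: Akira:1, Bao:3, David:3, Emil:2, Fay:2, Lena:1.
The largest is 3 (to David and Bao), so the eccentricity of Zubin is 3.

3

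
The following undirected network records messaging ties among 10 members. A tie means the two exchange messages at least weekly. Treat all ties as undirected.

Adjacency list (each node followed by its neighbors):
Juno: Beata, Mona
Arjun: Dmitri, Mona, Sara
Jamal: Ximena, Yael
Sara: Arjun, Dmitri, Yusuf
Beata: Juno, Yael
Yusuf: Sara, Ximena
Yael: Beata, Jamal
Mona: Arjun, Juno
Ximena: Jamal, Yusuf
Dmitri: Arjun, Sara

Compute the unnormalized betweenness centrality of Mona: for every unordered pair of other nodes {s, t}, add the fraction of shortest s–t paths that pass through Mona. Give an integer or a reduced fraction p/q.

17/2

Pairs whose geodesics pass through Mona — Yael–Arjun: 1; Yael–Dmitri: 1/2; Beata–Arjun: 1; Beata–Dmitri: 1; Beata–Sara: 1; Juno–Arjun: 1; Juno–Dmitri: 1; Juno–Sara: 1; Juno–Yusuf: 1.
All other pairs contribute 0.
Summing the contributions gives betweenness(Mona) = 17/2.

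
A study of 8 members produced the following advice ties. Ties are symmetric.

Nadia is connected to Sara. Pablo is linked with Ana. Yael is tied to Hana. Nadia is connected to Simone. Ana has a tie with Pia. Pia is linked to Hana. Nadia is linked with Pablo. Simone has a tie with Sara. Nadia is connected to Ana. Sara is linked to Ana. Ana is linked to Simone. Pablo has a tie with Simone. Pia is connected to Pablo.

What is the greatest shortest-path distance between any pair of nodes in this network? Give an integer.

Eccentricity of each node (its greatest distance to any other): Ana:3, Hana:3, Nadia:4, Pablo:3, Pia:2, Sara:4, Simone:4, Yael:4.
The maximum eccentricity is 4, realized for instance by the pair Yael–Sara via Yael – Hana – Pia – Ana – Sara. So the diameter is 4.

4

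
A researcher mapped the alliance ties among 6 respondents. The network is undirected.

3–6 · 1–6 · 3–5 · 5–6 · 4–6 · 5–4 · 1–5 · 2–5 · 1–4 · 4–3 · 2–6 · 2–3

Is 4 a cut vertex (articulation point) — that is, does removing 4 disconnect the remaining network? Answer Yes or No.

No

Even without 4, every remaining node can still reach every other (the residual graph is connected), so 4 is not a cut vertex.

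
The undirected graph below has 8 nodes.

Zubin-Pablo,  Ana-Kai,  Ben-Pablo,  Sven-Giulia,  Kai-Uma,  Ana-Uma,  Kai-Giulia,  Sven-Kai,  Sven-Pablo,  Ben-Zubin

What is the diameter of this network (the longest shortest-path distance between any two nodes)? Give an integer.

Eccentricity of each node (its greatest distance to any other): Ana:4, Ben:4, Giulia:3, Kai:3, Pablo:3, Sven:2, Uma:4, Zubin:4.
The maximum eccentricity is 4, realized for instance by the pair Ana–Zubin via Ana – Kai – Sven – Pablo – Zubin. So the diameter is 4.

4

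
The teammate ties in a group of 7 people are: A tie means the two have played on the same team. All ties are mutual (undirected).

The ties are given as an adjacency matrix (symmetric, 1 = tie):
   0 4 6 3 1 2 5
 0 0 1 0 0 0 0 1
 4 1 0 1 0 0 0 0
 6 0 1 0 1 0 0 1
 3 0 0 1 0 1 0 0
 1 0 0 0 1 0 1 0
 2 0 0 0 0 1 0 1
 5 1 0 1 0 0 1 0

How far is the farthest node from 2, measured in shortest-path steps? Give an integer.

3

Distances from 2: 0:2, 1:1, 3:2, 4:3, 5:1, 6:2.
The largest is 3 (to 4), so the eccentricity of 2 is 3.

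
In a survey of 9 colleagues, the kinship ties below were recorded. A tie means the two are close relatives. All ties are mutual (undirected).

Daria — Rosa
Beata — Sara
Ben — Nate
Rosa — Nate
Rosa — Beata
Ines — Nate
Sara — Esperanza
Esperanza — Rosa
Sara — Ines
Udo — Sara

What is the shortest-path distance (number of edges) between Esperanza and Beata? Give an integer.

One shortest route is Esperanza – Rosa – Beata, which uses 2 edges, and Esperanza and Beata are not directly tied, so nothing shorter exists. So d(Esperanza,Beata) = 2.

2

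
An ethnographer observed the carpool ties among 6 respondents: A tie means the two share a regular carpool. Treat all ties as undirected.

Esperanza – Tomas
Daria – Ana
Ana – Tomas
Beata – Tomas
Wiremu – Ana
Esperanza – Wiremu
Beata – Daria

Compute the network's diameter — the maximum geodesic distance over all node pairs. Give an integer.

3

Eccentricity of each node (its greatest distance to any other): Ana:2, Beata:3, Daria:3, Esperanza:3, Tomas:2, Wiremu:3.
The maximum eccentricity is 3, realized for instance by the pair Daria–Esperanza via Daria – Beata – Tomas – Esperanza. So the diameter is 3.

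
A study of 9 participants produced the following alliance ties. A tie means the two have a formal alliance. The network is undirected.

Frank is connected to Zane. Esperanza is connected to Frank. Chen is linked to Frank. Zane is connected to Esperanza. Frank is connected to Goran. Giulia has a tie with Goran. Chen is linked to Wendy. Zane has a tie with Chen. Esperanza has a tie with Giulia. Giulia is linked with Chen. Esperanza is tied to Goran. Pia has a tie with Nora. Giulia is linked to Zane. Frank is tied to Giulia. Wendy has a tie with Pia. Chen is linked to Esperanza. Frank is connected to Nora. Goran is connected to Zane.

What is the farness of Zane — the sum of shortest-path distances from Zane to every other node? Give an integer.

12

Distances from Zane: Chen:1, Esperanza:1, Frank:1, Giulia:1, Goran:1, Nora:2, Pia:3, Wendy:2.
Sum = 1 + 1 + 1 + 1 + 1 + 2 + 3 + 2 = 12.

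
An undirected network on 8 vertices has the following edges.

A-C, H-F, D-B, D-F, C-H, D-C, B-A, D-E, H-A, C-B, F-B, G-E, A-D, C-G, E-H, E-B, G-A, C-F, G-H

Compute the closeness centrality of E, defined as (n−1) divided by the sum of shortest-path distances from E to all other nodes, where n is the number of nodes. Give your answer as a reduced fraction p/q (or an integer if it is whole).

7/10

Distances from E: A:2, B:1, C:2, D:1, F:2, G:1, H:1. Sum = 10.
n = 8, so closeness = 7/10.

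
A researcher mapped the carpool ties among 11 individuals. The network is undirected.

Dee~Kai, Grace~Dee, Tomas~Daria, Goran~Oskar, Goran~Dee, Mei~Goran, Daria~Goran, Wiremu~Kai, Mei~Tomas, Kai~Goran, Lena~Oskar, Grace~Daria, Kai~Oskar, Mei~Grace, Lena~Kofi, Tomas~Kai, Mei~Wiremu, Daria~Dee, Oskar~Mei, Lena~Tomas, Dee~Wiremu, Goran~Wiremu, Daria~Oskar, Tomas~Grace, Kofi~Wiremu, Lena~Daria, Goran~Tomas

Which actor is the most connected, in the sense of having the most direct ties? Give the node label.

Goran

Degrees — Daria:6, Dee:5, Goran:7, Grace:4, Kai:5, Kofi:2, Lena:4, Mei:5, Oskar:5, Tomas:6, Wiremu:5.
The maximum is 7, attained only by Goran.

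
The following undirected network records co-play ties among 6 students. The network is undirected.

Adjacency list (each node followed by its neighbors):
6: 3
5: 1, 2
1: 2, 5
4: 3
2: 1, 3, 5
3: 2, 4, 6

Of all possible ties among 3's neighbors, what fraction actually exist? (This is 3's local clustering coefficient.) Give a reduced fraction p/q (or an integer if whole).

3's neighbors: 2, 4, and 6 (k = 3).
Possible neighbor pairs: C(3,2) = 3. Edges among them: none → e = 0.
Clustering(3) = 0/3 = 0.

0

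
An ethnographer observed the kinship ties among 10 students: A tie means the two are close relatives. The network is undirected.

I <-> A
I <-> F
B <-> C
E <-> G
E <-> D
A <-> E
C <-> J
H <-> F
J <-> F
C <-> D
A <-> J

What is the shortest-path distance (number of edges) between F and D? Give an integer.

3

One shortest route is F – J – C – D, which uses 3 edges, and at distance 2 from F we only reach {A, C}, which does not include D. So d(F,D) = 3.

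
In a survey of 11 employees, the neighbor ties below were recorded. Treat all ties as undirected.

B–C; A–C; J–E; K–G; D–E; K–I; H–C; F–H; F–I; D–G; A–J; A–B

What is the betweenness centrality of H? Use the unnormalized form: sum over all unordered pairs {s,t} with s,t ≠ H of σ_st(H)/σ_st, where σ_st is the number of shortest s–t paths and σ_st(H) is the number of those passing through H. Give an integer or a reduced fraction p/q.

11

Pairs whose geodesics pass through H — C–G: 1/2; C–K: 1; C–I: 1; C–F: 1; B–K: 1; B–I: 1; B–F: 1; A–K: 1/2; A–I: 1; A–F: 1; J–I: 1/2; J–F: 1; E–F: 1/2.
All other pairs contribute 0.
Summing the contributions gives betweenness(H) = 11.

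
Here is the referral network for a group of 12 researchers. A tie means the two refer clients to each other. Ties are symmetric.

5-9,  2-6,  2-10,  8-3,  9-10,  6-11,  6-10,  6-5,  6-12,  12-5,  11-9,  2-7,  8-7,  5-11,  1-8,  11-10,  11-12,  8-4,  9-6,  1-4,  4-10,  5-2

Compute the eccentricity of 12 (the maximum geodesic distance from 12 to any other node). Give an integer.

5

Distances from 12: 1:4, 2:2, 3:5, 4:3, 5:1, 6:1, 7:3, 8:4, 9:2, 10:2, 11:1.
The largest is 5 (to 3), so the eccentricity of 12 is 5.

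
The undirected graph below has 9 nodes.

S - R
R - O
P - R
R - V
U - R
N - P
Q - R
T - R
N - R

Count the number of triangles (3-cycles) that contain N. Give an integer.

N's neighbors: P and R.
Neighbor pairs that are themselves tied: N–P–R. Each forms one triangle with N, for 1 in total.

1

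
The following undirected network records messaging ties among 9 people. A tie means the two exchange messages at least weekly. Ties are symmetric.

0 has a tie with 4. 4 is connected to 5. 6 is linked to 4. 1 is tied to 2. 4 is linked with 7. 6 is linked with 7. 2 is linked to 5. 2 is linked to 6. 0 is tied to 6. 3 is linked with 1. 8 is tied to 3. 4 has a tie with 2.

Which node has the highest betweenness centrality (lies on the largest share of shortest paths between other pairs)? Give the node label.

Unnormalized betweenness of each node: 0:0, 1:12, 2:31/2, 3:7, 4:7, 5:0, 6:9/2, 7:0, 8:0.
2 has the largest value, 31/2, making it the main broker — the node through which the most shortest paths run.

2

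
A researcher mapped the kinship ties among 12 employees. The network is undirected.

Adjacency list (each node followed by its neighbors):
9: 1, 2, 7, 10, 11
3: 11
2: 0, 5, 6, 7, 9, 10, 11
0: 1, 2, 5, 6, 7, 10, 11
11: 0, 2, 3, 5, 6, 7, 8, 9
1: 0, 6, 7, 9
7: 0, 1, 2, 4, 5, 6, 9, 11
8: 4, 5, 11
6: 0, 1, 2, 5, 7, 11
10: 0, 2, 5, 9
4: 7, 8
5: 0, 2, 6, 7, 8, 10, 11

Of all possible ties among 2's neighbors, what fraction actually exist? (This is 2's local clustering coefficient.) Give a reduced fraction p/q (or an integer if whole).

5/7

2's neighbors: 0, 5, 6, 7, 9, 10, and 11 (k = 7).
Possible neighbor pairs: C(7,2) = 21. Edges among them: 0–5, 0–6, 0–7, 0–10, 0–11, 5–6, 5–7, 5–10, 5–11, 6–7, 6–11, 7–9, 7–11, 9–10, 9–11 → e = 15.
Clustering(2) = 15/21 = 5/7.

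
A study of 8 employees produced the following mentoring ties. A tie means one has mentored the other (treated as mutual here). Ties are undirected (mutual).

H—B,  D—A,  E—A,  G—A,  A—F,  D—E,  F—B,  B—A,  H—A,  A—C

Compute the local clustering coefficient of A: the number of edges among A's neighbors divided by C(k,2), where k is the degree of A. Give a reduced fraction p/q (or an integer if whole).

1/7

A's neighbors: B, C, D, E, F, G, and H (k = 7).
Possible neighbor pairs: C(7,2) = 21. Edges among them: B–F, B–H, D–E → e = 3.
Clustering(A) = 3/21 = 1/7.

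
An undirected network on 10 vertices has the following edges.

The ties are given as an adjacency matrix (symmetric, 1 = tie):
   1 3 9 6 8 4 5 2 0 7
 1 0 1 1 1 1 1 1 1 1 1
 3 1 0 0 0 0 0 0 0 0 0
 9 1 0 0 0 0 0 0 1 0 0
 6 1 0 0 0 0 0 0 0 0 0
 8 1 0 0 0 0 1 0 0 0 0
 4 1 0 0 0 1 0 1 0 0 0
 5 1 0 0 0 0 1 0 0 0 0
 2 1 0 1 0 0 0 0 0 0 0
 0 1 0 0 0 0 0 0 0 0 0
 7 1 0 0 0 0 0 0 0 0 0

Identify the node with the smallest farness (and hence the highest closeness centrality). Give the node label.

Farness (sum of distances to all others) for each node — 0:17, 1:9, 2:16, 3:17, 4:15, 5:16, 6:17, 7:17, 8:16, 9:16.
The smallest farness is 9, for 1, so 1 has the highest closeness.

1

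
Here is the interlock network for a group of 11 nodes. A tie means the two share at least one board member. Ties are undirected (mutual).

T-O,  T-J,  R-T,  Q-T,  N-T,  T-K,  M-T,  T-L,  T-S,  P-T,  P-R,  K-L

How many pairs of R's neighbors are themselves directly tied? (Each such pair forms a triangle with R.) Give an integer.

1

R's neighbors: P and T.
Neighbor pairs that are themselves tied: R–P–T. Each forms one triangle with R, for 1 in total.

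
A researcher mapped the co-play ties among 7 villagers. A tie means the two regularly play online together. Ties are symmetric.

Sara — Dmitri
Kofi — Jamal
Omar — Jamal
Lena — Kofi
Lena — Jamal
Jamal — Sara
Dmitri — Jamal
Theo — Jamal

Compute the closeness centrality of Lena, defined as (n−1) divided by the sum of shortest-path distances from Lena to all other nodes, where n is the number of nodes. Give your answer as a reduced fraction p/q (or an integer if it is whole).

Distances from Lena: Dmitri:2, Jamal:1, Kofi:1, Omar:2, Sara:2, Theo:2. Sum = 10.
n = 7, so closeness = 6/10 = 3/5.

3/5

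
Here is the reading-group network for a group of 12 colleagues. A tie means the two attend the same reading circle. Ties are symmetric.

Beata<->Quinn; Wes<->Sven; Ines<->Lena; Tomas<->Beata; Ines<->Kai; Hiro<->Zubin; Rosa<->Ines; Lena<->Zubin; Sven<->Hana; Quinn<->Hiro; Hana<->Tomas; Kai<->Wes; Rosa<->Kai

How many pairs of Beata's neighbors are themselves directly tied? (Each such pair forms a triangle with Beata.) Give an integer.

Beata's neighbors are Quinn and Tomas, but none of them are tied to each other, so no triangle contains Beata.

0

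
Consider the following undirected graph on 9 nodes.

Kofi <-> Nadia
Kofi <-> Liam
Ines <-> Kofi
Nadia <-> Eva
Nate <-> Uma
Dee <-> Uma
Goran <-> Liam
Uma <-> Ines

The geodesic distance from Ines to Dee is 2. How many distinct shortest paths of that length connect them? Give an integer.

The shortest distance is 2, and the only length-2 path is Ines–Uma–Dee. So there is exactly 1 shortest path.

1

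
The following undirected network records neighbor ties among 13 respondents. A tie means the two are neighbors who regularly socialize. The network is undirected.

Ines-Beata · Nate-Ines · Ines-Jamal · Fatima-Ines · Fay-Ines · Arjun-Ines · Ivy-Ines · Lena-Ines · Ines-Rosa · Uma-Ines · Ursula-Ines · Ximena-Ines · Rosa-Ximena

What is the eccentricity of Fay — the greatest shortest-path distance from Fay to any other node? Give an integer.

Distances from Fay: Arjun:2, Beata:2, Fatima:2, Ines:1, Ivy:2, Jamal:2, Lena:2, Nate:2, Rosa:2, Uma:2, Ursula:2, Ximena:2.
The largest is 2 (to Nate, Fatima, Arjun, Ximena, Ivy, Uma, Ursula, Beata, Rosa, Jamal, and Lena), so the eccentricity of Fay is 2.

2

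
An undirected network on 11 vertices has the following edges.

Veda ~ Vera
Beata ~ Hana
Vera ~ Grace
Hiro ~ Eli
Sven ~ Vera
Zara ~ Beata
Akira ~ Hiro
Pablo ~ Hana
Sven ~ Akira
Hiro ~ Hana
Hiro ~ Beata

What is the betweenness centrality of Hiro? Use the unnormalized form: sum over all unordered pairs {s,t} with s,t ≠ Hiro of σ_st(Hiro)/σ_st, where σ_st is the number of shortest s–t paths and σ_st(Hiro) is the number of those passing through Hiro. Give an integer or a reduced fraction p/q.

Pairs whose geodesics pass through Hiro — Beata–Grace: 1; Beata–Sven: 1; Beata–Akira: 1; Beata–Veda: 1; Beata–Eli: 1; Beata–Vera: 1; Grace–Hana: 1; Grace–Zara: 1; Grace–Pablo: 1; Grace–Eli: 1; Hana–Sven: 1; Hana–Akira: 1; Hana–Veda: 1; Hana–Eli: 1 … (+15 more pairs).
All other pairs contribute 0.
Summing the contributions gives betweenness(Hiro) = 29.

29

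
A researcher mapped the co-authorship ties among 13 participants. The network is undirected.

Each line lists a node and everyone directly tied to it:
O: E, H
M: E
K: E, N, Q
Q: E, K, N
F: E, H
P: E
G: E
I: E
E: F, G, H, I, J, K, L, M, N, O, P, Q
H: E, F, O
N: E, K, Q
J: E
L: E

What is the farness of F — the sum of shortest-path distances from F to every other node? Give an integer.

22

Distances from F: E:1, G:2, H:1, I:2, J:2, K:2, L:2, M:2, N:2, O:2, P:2, Q:2.
Sum = 1 + 2 + 1 + 2 + 2 + 2 + 2 + 2 + 2 + 2 + 2 + 2 = 22.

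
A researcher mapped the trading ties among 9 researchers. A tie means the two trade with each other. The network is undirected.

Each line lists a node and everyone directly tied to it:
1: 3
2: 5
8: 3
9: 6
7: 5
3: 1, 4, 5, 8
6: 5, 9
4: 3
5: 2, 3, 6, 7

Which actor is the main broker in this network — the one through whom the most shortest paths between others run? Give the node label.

Unnormalized betweenness of each node: 1:0, 2:0, 3:18, 4:0, 5:21, 6:7, 7:0, 8:0, 9:0.
5 has the largest value, 21, making it the main broker — the node through which the most shortest paths run.

5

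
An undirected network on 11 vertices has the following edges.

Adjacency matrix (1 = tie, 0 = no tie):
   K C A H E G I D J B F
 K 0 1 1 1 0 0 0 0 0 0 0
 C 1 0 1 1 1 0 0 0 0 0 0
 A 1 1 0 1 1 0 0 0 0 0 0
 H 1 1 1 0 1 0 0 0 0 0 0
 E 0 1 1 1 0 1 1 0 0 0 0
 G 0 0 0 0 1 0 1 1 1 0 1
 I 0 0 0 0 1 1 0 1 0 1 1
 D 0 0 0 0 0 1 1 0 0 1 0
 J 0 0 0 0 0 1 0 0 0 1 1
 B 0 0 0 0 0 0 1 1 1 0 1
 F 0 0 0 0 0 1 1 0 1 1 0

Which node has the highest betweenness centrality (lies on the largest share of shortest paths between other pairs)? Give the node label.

Unnormalized betweenness of each node: A:7/3, B:7/6, C:7/3, D:1/4, E:24, F:7/12, G:67/6, H:7/3, I:127/12, J:1/4, K:0.
E has the largest value, 24, making it the main broker — the node through which the most shortest paths run.

E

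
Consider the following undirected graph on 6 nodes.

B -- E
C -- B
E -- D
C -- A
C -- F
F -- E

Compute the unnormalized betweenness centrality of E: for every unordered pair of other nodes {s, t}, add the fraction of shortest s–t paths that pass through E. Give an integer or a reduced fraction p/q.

Pairs whose geodesics pass through E — C–D: 2/2; A–D: 2/2; B–D: 1; B–F: 1/2; D–F: 1.
All other pairs contribute 0.
Summing the contributions gives betweenness(E) = 9/2.

9/2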